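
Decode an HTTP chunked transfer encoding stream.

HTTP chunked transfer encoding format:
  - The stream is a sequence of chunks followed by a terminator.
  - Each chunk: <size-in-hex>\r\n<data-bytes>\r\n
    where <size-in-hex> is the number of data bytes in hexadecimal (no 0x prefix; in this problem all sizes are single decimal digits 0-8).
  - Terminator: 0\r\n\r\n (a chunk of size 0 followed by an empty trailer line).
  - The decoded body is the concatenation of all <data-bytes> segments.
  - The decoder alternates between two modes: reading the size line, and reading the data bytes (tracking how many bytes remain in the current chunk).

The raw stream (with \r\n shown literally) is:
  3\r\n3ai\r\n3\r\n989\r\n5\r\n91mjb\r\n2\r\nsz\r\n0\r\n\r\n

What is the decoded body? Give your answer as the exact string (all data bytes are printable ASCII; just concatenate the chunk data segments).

Answer: 3ai98991mjbsz

Derivation:
Chunk 1: stream[0..1]='3' size=0x3=3, data at stream[3..6]='3ai' -> body[0..3], body so far='3ai'
Chunk 2: stream[8..9]='3' size=0x3=3, data at stream[11..14]='989' -> body[3..6], body so far='3ai989'
Chunk 3: stream[16..17]='5' size=0x5=5, data at stream[19..24]='91mjb' -> body[6..11], body so far='3ai98991mjb'
Chunk 4: stream[26..27]='2' size=0x2=2, data at stream[29..31]='sz' -> body[11..13], body so far='3ai98991mjbsz'
Chunk 5: stream[33..34]='0' size=0 (terminator). Final body='3ai98991mjbsz' (13 bytes)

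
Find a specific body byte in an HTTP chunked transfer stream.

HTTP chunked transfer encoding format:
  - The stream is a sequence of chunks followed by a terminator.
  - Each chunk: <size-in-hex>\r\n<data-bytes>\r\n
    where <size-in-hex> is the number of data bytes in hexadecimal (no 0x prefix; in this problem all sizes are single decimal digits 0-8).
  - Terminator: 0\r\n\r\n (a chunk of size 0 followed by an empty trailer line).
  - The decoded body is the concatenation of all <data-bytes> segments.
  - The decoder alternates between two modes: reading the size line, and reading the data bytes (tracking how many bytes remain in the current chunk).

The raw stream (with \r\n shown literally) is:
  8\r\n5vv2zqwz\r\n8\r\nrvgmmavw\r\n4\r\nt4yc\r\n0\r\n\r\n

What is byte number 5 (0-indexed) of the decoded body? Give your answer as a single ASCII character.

Answer: q

Derivation:
Chunk 1: stream[0..1]='8' size=0x8=8, data at stream[3..11]='5vv2zqwz' -> body[0..8], body so far='5vv2zqwz'
Chunk 2: stream[13..14]='8' size=0x8=8, data at stream[16..24]='rvgmmavw' -> body[8..16], body so far='5vv2zqwzrvgmmavw'
Chunk 3: stream[26..27]='4' size=0x4=4, data at stream[29..33]='t4yc' -> body[16..20], body so far='5vv2zqwzrvgmmavwt4yc'
Chunk 4: stream[35..36]='0' size=0 (terminator). Final body='5vv2zqwzrvgmmavwt4yc' (20 bytes)
Body byte 5 = 'q'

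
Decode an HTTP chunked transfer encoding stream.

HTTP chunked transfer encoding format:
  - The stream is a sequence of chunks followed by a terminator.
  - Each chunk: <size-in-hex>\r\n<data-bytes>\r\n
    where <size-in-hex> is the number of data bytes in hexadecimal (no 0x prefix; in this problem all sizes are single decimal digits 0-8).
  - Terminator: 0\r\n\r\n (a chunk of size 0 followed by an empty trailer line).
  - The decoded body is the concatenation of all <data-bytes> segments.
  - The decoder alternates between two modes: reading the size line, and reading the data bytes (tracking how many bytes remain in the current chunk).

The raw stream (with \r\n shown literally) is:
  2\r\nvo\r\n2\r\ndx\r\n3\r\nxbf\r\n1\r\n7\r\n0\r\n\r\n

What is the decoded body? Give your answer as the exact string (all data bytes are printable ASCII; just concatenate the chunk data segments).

Answer: vodxxbf7

Derivation:
Chunk 1: stream[0..1]='2' size=0x2=2, data at stream[3..5]='vo' -> body[0..2], body so far='vo'
Chunk 2: stream[7..8]='2' size=0x2=2, data at stream[10..12]='dx' -> body[2..4], body so far='vodx'
Chunk 3: stream[14..15]='3' size=0x3=3, data at stream[17..20]='xbf' -> body[4..7], body so far='vodxxbf'
Chunk 4: stream[22..23]='1' size=0x1=1, data at stream[25..26]='7' -> body[7..8], body so far='vodxxbf7'
Chunk 5: stream[28..29]='0' size=0 (terminator). Final body='vodxxbf7' (8 bytes)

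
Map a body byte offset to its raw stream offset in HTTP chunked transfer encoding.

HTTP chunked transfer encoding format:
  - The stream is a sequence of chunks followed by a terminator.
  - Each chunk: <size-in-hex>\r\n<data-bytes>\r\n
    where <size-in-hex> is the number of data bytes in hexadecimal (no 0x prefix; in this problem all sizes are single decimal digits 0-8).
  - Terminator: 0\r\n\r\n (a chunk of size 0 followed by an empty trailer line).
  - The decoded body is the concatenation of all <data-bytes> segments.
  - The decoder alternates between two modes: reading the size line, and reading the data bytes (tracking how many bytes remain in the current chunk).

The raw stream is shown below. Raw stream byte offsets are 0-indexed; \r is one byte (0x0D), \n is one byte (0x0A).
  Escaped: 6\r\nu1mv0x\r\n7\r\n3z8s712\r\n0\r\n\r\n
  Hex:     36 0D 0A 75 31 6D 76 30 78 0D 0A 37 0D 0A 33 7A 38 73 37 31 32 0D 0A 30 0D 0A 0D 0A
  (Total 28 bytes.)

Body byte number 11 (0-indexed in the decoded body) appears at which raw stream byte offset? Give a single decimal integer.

Chunk 1: stream[0..1]='6' size=0x6=6, data at stream[3..9]='u1mv0x' -> body[0..6], body so far='u1mv0x'
Chunk 2: stream[11..12]='7' size=0x7=7, data at stream[14..21]='3z8s712' -> body[6..13], body so far='u1mv0x3z8s712'
Chunk 3: stream[23..24]='0' size=0 (terminator). Final body='u1mv0x3z8s712' (13 bytes)
Body byte 11 at stream offset 19

Answer: 19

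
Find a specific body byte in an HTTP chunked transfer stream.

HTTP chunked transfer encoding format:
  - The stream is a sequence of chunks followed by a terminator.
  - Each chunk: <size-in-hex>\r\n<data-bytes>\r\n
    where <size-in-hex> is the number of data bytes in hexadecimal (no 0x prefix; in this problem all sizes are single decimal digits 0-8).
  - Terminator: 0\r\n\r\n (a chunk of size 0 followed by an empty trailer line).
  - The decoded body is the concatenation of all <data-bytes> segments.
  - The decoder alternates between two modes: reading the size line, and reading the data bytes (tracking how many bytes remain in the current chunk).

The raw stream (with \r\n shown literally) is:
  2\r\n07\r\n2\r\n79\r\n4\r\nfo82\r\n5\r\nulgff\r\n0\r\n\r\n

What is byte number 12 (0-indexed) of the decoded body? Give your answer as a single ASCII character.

Answer: f

Derivation:
Chunk 1: stream[0..1]='2' size=0x2=2, data at stream[3..5]='07' -> body[0..2], body so far='07'
Chunk 2: stream[7..8]='2' size=0x2=2, data at stream[10..12]='79' -> body[2..4], body so far='0779'
Chunk 3: stream[14..15]='4' size=0x4=4, data at stream[17..21]='fo82' -> body[4..8], body so far='0779fo82'
Chunk 4: stream[23..24]='5' size=0x5=5, data at stream[26..31]='ulgff' -> body[8..13], body so far='0779fo82ulgff'
Chunk 5: stream[33..34]='0' size=0 (terminator). Final body='0779fo82ulgff' (13 bytes)
Body byte 12 = 'f'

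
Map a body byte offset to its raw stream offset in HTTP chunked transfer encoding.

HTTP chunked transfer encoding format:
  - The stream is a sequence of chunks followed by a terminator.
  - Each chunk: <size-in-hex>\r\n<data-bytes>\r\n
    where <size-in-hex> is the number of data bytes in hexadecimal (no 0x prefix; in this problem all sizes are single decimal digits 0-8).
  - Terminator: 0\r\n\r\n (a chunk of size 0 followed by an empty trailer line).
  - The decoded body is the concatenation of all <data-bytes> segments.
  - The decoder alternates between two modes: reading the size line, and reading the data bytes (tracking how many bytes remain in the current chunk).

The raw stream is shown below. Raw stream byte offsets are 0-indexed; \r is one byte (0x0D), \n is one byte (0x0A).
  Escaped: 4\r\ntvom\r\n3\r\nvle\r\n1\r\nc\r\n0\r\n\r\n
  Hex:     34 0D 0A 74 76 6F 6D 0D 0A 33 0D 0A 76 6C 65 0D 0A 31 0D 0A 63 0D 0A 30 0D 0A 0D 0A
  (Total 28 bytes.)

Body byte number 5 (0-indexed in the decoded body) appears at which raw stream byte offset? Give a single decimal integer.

Chunk 1: stream[0..1]='4' size=0x4=4, data at stream[3..7]='tvom' -> body[0..4], body so far='tvom'
Chunk 2: stream[9..10]='3' size=0x3=3, data at stream[12..15]='vle' -> body[4..7], body so far='tvomvle'
Chunk 3: stream[17..18]='1' size=0x1=1, data at stream[20..21]='c' -> body[7..8], body so far='tvomvlec'
Chunk 4: stream[23..24]='0' size=0 (terminator). Final body='tvomvlec' (8 bytes)
Body byte 5 at stream offset 13

Answer: 13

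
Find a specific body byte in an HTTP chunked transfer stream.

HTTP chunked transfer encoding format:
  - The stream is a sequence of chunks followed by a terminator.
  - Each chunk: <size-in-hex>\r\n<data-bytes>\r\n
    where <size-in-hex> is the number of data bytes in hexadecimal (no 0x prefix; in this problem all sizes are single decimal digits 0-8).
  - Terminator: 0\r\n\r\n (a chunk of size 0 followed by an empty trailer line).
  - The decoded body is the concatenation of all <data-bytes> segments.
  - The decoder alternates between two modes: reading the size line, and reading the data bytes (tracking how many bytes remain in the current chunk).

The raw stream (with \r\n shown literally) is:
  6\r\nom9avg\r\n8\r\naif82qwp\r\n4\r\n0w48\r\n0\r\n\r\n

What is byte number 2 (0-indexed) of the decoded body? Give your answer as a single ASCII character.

Answer: 9

Derivation:
Chunk 1: stream[0..1]='6' size=0x6=6, data at stream[3..9]='om9avg' -> body[0..6], body so far='om9avg'
Chunk 2: stream[11..12]='8' size=0x8=8, data at stream[14..22]='aif82qwp' -> body[6..14], body so far='om9avgaif82qwp'
Chunk 3: stream[24..25]='4' size=0x4=4, data at stream[27..31]='0w48' -> body[14..18], body so far='om9avgaif82qwp0w48'
Chunk 4: stream[33..34]='0' size=0 (terminator). Final body='om9avgaif82qwp0w48' (18 bytes)
Body byte 2 = '9'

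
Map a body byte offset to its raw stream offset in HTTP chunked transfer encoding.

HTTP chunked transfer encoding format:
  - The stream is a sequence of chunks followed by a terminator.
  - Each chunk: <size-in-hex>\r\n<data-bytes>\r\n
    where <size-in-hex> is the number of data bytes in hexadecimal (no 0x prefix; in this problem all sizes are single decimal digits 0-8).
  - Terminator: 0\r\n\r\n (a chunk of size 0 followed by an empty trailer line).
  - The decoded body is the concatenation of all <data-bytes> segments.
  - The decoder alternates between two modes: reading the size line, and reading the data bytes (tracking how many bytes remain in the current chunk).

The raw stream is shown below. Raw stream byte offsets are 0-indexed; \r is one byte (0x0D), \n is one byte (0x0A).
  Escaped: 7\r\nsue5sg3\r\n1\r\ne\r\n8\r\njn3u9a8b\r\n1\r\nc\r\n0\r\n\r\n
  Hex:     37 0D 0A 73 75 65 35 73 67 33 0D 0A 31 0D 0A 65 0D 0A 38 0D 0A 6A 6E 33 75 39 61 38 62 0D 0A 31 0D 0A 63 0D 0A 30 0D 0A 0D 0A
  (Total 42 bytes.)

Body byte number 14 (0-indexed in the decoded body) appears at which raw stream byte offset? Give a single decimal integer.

Chunk 1: stream[0..1]='7' size=0x7=7, data at stream[3..10]='sue5sg3' -> body[0..7], body so far='sue5sg3'
Chunk 2: stream[12..13]='1' size=0x1=1, data at stream[15..16]='e' -> body[7..8], body so far='sue5sg3e'
Chunk 3: stream[18..19]='8' size=0x8=8, data at stream[21..29]='jn3u9a8b' -> body[8..16], body so far='sue5sg3ejn3u9a8b'
Chunk 4: stream[31..32]='1' size=0x1=1, data at stream[34..35]='c' -> body[16..17], body so far='sue5sg3ejn3u9a8bc'
Chunk 5: stream[37..38]='0' size=0 (terminator). Final body='sue5sg3ejn3u9a8bc' (17 bytes)
Body byte 14 at stream offset 27

Answer: 27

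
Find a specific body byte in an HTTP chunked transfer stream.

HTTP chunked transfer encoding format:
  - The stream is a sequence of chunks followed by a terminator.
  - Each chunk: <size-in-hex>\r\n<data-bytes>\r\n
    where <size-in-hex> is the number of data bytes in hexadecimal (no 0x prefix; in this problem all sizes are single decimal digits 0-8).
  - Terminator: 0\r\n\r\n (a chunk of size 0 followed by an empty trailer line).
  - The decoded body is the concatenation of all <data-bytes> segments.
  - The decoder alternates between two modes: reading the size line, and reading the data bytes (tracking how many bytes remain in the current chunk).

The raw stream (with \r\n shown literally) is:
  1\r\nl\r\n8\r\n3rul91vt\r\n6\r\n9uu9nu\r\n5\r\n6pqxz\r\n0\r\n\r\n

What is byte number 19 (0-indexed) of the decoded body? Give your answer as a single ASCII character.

Chunk 1: stream[0..1]='1' size=0x1=1, data at stream[3..4]='l' -> body[0..1], body so far='l'
Chunk 2: stream[6..7]='8' size=0x8=8, data at stream[9..17]='3rul91vt' -> body[1..9], body so far='l3rul91vt'
Chunk 3: stream[19..20]='6' size=0x6=6, data at stream[22..28]='9uu9nu' -> body[9..15], body so far='l3rul91vt9uu9nu'
Chunk 4: stream[30..31]='5' size=0x5=5, data at stream[33..38]='6pqxz' -> body[15..20], body so far='l3rul91vt9uu9nu6pqxz'
Chunk 5: stream[40..41]='0' size=0 (terminator). Final body='l3rul91vt9uu9nu6pqxz' (20 bytes)
Body byte 19 = 'z'

Answer: z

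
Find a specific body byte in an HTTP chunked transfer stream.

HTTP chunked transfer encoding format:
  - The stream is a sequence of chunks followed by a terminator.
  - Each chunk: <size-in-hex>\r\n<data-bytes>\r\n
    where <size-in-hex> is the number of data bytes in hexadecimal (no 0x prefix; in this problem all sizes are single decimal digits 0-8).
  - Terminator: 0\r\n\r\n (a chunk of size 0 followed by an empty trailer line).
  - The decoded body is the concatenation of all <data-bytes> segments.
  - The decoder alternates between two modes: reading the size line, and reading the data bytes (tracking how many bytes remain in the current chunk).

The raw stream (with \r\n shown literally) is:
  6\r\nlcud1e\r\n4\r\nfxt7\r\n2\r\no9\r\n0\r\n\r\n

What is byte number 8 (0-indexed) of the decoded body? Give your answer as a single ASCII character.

Answer: t

Derivation:
Chunk 1: stream[0..1]='6' size=0x6=6, data at stream[3..9]='lcud1e' -> body[0..6], body so far='lcud1e'
Chunk 2: stream[11..12]='4' size=0x4=4, data at stream[14..18]='fxt7' -> body[6..10], body so far='lcud1efxt7'
Chunk 3: stream[20..21]='2' size=0x2=2, data at stream[23..25]='o9' -> body[10..12], body so far='lcud1efxt7o9'
Chunk 4: stream[27..28]='0' size=0 (terminator). Final body='lcud1efxt7o9' (12 bytes)
Body byte 8 = 't'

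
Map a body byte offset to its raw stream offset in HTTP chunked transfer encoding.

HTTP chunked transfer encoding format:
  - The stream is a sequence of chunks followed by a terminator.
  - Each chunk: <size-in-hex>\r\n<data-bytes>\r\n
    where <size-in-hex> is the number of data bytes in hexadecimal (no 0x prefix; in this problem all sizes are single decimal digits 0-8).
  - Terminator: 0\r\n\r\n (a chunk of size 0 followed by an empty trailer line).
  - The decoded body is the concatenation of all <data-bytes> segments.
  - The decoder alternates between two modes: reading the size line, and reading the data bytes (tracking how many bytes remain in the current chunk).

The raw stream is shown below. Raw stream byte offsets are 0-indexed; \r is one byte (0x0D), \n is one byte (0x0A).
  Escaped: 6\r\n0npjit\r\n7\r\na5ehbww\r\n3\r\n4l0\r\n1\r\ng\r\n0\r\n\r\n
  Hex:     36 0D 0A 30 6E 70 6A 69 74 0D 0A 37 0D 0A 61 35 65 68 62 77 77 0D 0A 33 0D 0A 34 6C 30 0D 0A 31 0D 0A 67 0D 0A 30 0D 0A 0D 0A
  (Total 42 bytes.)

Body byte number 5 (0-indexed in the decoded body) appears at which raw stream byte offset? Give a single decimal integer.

Answer: 8

Derivation:
Chunk 1: stream[0..1]='6' size=0x6=6, data at stream[3..9]='0npjit' -> body[0..6], body so far='0npjit'
Chunk 2: stream[11..12]='7' size=0x7=7, data at stream[14..21]='a5ehbww' -> body[6..13], body so far='0npjita5ehbww'
Chunk 3: stream[23..24]='3' size=0x3=3, data at stream[26..29]='4l0' -> body[13..16], body so far='0npjita5ehbww4l0'
Chunk 4: stream[31..32]='1' size=0x1=1, data at stream[34..35]='g' -> body[16..17], body so far='0npjita5ehbww4l0g'
Chunk 5: stream[37..38]='0' size=0 (terminator). Final body='0npjita5ehbww4l0g' (17 bytes)
Body byte 5 at stream offset 8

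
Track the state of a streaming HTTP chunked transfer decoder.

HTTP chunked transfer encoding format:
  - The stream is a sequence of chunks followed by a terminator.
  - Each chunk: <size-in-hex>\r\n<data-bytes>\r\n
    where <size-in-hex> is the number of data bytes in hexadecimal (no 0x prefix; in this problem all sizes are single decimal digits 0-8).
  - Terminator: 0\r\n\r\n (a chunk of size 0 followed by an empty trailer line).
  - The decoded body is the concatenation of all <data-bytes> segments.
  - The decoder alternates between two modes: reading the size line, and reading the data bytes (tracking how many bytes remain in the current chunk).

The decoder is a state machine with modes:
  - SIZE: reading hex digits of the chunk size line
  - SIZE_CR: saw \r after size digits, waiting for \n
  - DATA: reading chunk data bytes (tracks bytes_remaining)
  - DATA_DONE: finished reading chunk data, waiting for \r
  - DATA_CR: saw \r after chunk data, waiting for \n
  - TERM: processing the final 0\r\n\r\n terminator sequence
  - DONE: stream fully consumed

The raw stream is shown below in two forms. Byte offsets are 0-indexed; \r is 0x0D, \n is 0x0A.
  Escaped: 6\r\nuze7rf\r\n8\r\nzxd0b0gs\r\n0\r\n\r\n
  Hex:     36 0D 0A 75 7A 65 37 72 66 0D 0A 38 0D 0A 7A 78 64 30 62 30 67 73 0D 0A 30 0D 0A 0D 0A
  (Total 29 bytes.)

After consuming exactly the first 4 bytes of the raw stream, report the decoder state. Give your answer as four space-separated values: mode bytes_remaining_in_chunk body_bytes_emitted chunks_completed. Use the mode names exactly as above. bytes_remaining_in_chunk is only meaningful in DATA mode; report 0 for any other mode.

Byte 0 = '6': mode=SIZE remaining=0 emitted=0 chunks_done=0
Byte 1 = 0x0D: mode=SIZE_CR remaining=0 emitted=0 chunks_done=0
Byte 2 = 0x0A: mode=DATA remaining=6 emitted=0 chunks_done=0
Byte 3 = 'u': mode=DATA remaining=5 emitted=1 chunks_done=0

Answer: DATA 5 1 0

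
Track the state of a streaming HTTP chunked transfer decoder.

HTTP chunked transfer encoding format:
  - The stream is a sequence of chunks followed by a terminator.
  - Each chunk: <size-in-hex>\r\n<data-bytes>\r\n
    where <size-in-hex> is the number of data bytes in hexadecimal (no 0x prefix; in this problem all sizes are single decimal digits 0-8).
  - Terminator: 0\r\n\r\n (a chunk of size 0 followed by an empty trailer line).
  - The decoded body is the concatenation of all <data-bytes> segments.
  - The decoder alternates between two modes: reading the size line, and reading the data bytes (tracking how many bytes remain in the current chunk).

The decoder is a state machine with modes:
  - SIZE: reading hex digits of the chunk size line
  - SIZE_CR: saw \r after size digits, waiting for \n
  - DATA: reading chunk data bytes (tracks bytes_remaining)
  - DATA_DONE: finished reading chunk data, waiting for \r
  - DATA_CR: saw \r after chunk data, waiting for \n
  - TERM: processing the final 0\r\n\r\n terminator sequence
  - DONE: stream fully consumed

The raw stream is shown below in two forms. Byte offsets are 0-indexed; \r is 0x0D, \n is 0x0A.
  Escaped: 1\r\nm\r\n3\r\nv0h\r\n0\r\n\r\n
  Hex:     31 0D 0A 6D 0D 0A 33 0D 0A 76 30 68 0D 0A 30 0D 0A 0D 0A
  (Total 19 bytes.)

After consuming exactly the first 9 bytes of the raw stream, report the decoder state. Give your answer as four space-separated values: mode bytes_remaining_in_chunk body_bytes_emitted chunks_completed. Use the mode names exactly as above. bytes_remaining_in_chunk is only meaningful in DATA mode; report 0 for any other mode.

Byte 0 = '1': mode=SIZE remaining=0 emitted=0 chunks_done=0
Byte 1 = 0x0D: mode=SIZE_CR remaining=0 emitted=0 chunks_done=0
Byte 2 = 0x0A: mode=DATA remaining=1 emitted=0 chunks_done=0
Byte 3 = 'm': mode=DATA_DONE remaining=0 emitted=1 chunks_done=0
Byte 4 = 0x0D: mode=DATA_CR remaining=0 emitted=1 chunks_done=0
Byte 5 = 0x0A: mode=SIZE remaining=0 emitted=1 chunks_done=1
Byte 6 = '3': mode=SIZE remaining=0 emitted=1 chunks_done=1
Byte 7 = 0x0D: mode=SIZE_CR remaining=0 emitted=1 chunks_done=1
Byte 8 = 0x0A: mode=DATA remaining=3 emitted=1 chunks_done=1

Answer: DATA 3 1 1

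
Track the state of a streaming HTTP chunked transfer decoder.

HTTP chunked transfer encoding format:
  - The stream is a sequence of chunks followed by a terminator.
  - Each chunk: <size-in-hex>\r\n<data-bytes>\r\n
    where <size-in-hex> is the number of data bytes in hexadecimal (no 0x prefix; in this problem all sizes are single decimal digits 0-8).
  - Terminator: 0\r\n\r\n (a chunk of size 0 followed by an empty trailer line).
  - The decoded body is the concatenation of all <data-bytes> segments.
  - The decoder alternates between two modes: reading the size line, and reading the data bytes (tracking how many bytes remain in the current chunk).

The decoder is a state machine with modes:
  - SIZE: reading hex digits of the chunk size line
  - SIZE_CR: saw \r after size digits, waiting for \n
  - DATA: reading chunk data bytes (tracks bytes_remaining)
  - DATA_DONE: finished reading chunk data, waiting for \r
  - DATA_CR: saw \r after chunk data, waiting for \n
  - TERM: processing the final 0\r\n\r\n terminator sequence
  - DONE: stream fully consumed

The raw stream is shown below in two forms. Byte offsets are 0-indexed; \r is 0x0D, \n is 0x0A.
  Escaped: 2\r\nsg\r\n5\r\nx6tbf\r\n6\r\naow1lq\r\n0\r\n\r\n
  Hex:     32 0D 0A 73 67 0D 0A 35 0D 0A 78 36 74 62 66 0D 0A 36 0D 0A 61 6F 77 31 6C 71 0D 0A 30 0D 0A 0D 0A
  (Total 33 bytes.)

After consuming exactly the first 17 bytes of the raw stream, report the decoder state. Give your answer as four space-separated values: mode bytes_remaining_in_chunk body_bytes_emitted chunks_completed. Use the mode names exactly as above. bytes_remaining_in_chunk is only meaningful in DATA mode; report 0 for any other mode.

Byte 0 = '2': mode=SIZE remaining=0 emitted=0 chunks_done=0
Byte 1 = 0x0D: mode=SIZE_CR remaining=0 emitted=0 chunks_done=0
Byte 2 = 0x0A: mode=DATA remaining=2 emitted=0 chunks_done=0
Byte 3 = 's': mode=DATA remaining=1 emitted=1 chunks_done=0
Byte 4 = 'g': mode=DATA_DONE remaining=0 emitted=2 chunks_done=0
Byte 5 = 0x0D: mode=DATA_CR remaining=0 emitted=2 chunks_done=0
Byte 6 = 0x0A: mode=SIZE remaining=0 emitted=2 chunks_done=1
Byte 7 = '5': mode=SIZE remaining=0 emitted=2 chunks_done=1
Byte 8 = 0x0D: mode=SIZE_CR remaining=0 emitted=2 chunks_done=1
Byte 9 = 0x0A: mode=DATA remaining=5 emitted=2 chunks_done=1
Byte 10 = 'x': mode=DATA remaining=4 emitted=3 chunks_done=1
Byte 11 = '6': mode=DATA remaining=3 emitted=4 chunks_done=1
Byte 12 = 't': mode=DATA remaining=2 emitted=5 chunks_done=1
Byte 13 = 'b': mode=DATA remaining=1 emitted=6 chunks_done=1
Byte 14 = 'f': mode=DATA_DONE remaining=0 emitted=7 chunks_done=1
Byte 15 = 0x0D: mode=DATA_CR remaining=0 emitted=7 chunks_done=1
Byte 16 = 0x0A: mode=SIZE remaining=0 emitted=7 chunks_done=2

Answer: SIZE 0 7 2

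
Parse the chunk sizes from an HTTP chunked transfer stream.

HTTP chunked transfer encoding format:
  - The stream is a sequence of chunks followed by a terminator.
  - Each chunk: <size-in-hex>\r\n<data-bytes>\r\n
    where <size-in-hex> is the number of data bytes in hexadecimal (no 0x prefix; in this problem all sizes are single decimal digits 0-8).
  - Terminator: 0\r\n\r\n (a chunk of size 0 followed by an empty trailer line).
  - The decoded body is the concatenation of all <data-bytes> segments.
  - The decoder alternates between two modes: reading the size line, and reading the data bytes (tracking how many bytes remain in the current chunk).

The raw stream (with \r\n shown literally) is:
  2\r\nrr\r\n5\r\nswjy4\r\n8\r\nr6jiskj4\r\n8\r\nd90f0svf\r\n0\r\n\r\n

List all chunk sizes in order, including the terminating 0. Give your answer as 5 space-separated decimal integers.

Chunk 1: stream[0..1]='2' size=0x2=2, data at stream[3..5]='rr' -> body[0..2], body so far='rr'
Chunk 2: stream[7..8]='5' size=0x5=5, data at stream[10..15]='swjy4' -> body[2..7], body so far='rrswjy4'
Chunk 3: stream[17..18]='8' size=0x8=8, data at stream[20..28]='r6jiskj4' -> body[7..15], body so far='rrswjy4r6jiskj4'
Chunk 4: stream[30..31]='8' size=0x8=8, data at stream[33..41]='d90f0svf' -> body[15..23], body so far='rrswjy4r6jiskj4d90f0svf'
Chunk 5: stream[43..44]='0' size=0 (terminator). Final body='rrswjy4r6jiskj4d90f0svf' (23 bytes)

Answer: 2 5 8 8 0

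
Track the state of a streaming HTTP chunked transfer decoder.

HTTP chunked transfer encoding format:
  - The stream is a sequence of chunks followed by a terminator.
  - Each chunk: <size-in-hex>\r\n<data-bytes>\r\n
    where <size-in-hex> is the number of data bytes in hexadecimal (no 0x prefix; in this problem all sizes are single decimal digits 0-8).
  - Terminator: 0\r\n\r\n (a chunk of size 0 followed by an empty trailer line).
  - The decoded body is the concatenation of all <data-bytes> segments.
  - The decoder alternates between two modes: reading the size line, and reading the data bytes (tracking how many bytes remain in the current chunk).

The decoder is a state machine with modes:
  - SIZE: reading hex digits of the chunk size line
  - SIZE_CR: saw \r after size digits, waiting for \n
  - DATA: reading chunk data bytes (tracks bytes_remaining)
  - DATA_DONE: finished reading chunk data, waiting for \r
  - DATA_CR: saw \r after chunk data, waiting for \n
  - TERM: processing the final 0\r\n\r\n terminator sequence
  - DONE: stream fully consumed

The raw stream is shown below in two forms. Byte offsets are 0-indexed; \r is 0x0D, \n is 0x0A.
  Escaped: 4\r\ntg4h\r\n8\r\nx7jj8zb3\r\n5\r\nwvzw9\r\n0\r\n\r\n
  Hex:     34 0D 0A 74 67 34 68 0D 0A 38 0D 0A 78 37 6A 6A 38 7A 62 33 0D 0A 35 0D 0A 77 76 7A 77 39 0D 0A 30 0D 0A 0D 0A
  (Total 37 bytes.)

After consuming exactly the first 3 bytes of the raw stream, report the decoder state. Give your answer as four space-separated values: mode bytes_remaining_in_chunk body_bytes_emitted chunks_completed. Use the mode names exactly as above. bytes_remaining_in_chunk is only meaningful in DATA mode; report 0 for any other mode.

Byte 0 = '4': mode=SIZE remaining=0 emitted=0 chunks_done=0
Byte 1 = 0x0D: mode=SIZE_CR remaining=0 emitted=0 chunks_done=0
Byte 2 = 0x0A: mode=DATA remaining=4 emitted=0 chunks_done=0

Answer: DATA 4 0 0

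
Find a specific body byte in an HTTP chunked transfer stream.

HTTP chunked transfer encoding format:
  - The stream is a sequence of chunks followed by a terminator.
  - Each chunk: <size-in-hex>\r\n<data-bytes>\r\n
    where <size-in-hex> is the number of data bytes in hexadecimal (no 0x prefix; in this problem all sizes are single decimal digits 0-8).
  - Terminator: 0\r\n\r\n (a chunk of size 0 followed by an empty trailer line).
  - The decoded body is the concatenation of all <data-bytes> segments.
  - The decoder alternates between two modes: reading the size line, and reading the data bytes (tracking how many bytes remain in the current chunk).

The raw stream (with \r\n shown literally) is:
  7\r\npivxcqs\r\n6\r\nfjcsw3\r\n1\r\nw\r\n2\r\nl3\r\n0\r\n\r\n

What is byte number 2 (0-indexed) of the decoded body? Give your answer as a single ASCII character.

Answer: v

Derivation:
Chunk 1: stream[0..1]='7' size=0x7=7, data at stream[3..10]='pivxcqs' -> body[0..7], body so far='pivxcqs'
Chunk 2: stream[12..13]='6' size=0x6=6, data at stream[15..21]='fjcsw3' -> body[7..13], body so far='pivxcqsfjcsw3'
Chunk 3: stream[23..24]='1' size=0x1=1, data at stream[26..27]='w' -> body[13..14], body so far='pivxcqsfjcsw3w'
Chunk 4: stream[29..30]='2' size=0x2=2, data at stream[32..34]='l3' -> body[14..16], body so far='pivxcqsfjcsw3wl3'
Chunk 5: stream[36..37]='0' size=0 (terminator). Final body='pivxcqsfjcsw3wl3' (16 bytes)
Body byte 2 = 'v'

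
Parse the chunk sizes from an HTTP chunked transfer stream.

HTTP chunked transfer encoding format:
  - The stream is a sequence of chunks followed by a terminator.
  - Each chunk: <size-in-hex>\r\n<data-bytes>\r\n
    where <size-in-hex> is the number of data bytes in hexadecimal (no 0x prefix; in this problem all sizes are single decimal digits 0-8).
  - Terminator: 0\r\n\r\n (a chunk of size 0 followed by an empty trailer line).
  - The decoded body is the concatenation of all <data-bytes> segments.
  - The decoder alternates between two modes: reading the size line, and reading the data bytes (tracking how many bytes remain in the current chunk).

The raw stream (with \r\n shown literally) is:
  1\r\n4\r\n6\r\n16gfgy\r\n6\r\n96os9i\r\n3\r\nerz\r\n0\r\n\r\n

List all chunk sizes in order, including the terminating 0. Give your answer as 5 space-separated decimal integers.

Answer: 1 6 6 3 0

Derivation:
Chunk 1: stream[0..1]='1' size=0x1=1, data at stream[3..4]='4' -> body[0..1], body so far='4'
Chunk 2: stream[6..7]='6' size=0x6=6, data at stream[9..15]='16gfgy' -> body[1..7], body so far='416gfgy'
Chunk 3: stream[17..18]='6' size=0x6=6, data at stream[20..26]='96os9i' -> body[7..13], body so far='416gfgy96os9i'
Chunk 4: stream[28..29]='3' size=0x3=3, data at stream[31..34]='erz' -> body[13..16], body so far='416gfgy96os9ierz'
Chunk 5: stream[36..37]='0' size=0 (terminator). Final body='416gfgy96os9ierz' (16 bytes)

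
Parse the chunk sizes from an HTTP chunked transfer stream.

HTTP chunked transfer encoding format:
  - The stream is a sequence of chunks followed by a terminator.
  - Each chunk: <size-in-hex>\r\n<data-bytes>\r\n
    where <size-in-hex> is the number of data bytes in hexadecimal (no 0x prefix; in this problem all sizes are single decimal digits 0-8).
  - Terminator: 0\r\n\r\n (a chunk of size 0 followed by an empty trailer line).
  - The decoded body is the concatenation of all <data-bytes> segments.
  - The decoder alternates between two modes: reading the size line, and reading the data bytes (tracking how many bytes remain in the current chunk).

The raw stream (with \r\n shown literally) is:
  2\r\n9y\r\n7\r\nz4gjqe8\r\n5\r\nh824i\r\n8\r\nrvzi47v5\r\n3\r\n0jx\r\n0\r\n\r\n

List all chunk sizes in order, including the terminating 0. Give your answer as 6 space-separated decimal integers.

Answer: 2 7 5 8 3 0

Derivation:
Chunk 1: stream[0..1]='2' size=0x2=2, data at stream[3..5]='9y' -> body[0..2], body so far='9y'
Chunk 2: stream[7..8]='7' size=0x7=7, data at stream[10..17]='z4gjqe8' -> body[2..9], body so far='9yz4gjqe8'
Chunk 3: stream[19..20]='5' size=0x5=5, data at stream[22..27]='h824i' -> body[9..14], body so far='9yz4gjqe8h824i'
Chunk 4: stream[29..30]='8' size=0x8=8, data at stream[32..40]='rvzi47v5' -> body[14..22], body so far='9yz4gjqe8h824irvzi47v5'
Chunk 5: stream[42..43]='3' size=0x3=3, data at stream[45..48]='0jx' -> body[22..25], body so far='9yz4gjqe8h824irvzi47v50jx'
Chunk 6: stream[50..51]='0' size=0 (terminator). Final body='9yz4gjqe8h824irvzi47v50jx' (25 bytes)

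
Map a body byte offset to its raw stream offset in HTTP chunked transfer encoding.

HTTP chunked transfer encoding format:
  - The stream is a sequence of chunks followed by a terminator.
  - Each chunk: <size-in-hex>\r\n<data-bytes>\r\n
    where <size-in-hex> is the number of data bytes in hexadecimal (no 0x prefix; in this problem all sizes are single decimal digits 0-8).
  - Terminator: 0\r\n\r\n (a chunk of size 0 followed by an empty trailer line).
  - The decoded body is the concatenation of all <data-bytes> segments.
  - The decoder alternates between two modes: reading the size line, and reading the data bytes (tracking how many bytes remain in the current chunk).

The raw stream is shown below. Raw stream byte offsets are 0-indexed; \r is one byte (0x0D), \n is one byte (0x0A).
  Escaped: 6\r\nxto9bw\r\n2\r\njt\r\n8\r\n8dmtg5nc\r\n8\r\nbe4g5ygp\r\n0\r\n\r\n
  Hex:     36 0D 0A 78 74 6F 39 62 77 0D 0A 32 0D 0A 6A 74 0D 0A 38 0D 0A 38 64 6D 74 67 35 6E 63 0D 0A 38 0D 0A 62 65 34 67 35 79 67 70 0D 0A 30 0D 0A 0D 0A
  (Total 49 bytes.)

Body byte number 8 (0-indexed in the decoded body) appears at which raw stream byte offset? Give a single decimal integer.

Chunk 1: stream[0..1]='6' size=0x6=6, data at stream[3..9]='xto9bw' -> body[0..6], body so far='xto9bw'
Chunk 2: stream[11..12]='2' size=0x2=2, data at stream[14..16]='jt' -> body[6..8], body so far='xto9bwjt'
Chunk 3: stream[18..19]='8' size=0x8=8, data at stream[21..29]='8dmtg5nc' -> body[8..16], body so far='xto9bwjt8dmtg5nc'
Chunk 4: stream[31..32]='8' size=0x8=8, data at stream[34..42]='be4g5ygp' -> body[16..24], body so far='xto9bwjt8dmtg5ncbe4g5ygp'
Chunk 5: stream[44..45]='0' size=0 (terminator). Final body='xto9bwjt8dmtg5ncbe4g5ygp' (24 bytes)
Body byte 8 at stream offset 21

Answer: 21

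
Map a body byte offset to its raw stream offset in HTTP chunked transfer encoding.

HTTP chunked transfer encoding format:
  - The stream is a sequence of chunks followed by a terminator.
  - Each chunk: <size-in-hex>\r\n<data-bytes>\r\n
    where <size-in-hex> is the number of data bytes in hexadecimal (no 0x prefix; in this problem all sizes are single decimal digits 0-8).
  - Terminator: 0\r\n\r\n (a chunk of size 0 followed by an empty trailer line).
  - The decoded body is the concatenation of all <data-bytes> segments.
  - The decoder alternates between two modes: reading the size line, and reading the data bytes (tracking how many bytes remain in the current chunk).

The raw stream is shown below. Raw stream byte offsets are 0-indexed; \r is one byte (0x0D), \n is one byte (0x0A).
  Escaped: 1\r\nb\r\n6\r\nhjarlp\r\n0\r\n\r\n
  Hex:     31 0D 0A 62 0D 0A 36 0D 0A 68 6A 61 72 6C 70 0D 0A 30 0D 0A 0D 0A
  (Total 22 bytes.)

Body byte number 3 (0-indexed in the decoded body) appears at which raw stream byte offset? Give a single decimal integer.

Chunk 1: stream[0..1]='1' size=0x1=1, data at stream[3..4]='b' -> body[0..1], body so far='b'
Chunk 2: stream[6..7]='6' size=0x6=6, data at stream[9..15]='hjarlp' -> body[1..7], body so far='bhjarlp'
Chunk 3: stream[17..18]='0' size=0 (terminator). Final body='bhjarlp' (7 bytes)
Body byte 3 at stream offset 11

Answer: 11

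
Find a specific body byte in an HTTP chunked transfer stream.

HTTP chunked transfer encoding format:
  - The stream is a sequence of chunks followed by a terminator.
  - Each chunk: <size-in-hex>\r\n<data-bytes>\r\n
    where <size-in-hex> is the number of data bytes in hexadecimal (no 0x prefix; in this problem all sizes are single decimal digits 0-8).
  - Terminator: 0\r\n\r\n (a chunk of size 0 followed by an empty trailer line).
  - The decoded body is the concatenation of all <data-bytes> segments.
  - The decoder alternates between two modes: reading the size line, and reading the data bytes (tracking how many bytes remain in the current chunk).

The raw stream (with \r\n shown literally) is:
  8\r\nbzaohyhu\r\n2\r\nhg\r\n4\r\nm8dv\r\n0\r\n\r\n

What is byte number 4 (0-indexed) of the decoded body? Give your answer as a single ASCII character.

Chunk 1: stream[0..1]='8' size=0x8=8, data at stream[3..11]='bzaohyhu' -> body[0..8], body so far='bzaohyhu'
Chunk 2: stream[13..14]='2' size=0x2=2, data at stream[16..18]='hg' -> body[8..10], body so far='bzaohyhuhg'
Chunk 3: stream[20..21]='4' size=0x4=4, data at stream[23..27]='m8dv' -> body[10..14], body so far='bzaohyhuhgm8dv'
Chunk 4: stream[29..30]='0' size=0 (terminator). Final body='bzaohyhuhgm8dv' (14 bytes)
Body byte 4 = 'h'

Answer: h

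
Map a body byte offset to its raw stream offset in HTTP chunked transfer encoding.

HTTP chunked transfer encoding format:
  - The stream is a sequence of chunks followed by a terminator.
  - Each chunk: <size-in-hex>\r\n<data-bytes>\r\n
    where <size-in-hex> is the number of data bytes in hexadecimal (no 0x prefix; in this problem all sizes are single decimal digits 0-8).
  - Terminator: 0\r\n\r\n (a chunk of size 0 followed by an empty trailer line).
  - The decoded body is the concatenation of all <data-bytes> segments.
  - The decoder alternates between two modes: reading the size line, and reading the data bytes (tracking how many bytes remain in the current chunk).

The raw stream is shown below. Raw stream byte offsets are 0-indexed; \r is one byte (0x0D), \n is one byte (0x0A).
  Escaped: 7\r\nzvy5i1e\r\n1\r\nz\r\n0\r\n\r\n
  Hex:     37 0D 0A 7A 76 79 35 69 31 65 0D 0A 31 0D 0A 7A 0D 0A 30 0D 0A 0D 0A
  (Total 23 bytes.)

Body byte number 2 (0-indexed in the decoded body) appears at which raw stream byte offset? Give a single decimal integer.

Chunk 1: stream[0..1]='7' size=0x7=7, data at stream[3..10]='zvy5i1e' -> body[0..7], body so far='zvy5i1e'
Chunk 2: stream[12..13]='1' size=0x1=1, data at stream[15..16]='z' -> body[7..8], body so far='zvy5i1ez'
Chunk 3: stream[18..19]='0' size=0 (terminator). Final body='zvy5i1ez' (8 bytes)
Body byte 2 at stream offset 5

Answer: 5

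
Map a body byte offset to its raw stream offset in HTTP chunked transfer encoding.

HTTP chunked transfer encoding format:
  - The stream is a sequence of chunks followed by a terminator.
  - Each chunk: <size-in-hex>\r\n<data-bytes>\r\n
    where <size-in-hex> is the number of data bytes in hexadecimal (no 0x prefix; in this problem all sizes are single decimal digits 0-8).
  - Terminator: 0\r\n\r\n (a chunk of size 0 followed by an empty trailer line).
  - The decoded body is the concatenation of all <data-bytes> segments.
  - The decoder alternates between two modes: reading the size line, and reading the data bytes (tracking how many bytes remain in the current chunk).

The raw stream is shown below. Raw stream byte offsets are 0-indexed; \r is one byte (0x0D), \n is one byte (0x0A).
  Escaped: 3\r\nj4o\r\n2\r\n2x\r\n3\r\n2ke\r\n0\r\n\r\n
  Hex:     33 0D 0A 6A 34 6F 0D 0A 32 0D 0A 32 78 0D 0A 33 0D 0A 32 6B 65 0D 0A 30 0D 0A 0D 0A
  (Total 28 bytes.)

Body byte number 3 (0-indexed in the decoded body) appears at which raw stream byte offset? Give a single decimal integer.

Answer: 11

Derivation:
Chunk 1: stream[0..1]='3' size=0x3=3, data at stream[3..6]='j4o' -> body[0..3], body so far='j4o'
Chunk 2: stream[8..9]='2' size=0x2=2, data at stream[11..13]='2x' -> body[3..5], body so far='j4o2x'
Chunk 3: stream[15..16]='3' size=0x3=3, data at stream[18..21]='2ke' -> body[5..8], body so far='j4o2x2ke'
Chunk 4: stream[23..24]='0' size=0 (terminator). Final body='j4o2x2ke' (8 bytes)
Body byte 3 at stream offset 11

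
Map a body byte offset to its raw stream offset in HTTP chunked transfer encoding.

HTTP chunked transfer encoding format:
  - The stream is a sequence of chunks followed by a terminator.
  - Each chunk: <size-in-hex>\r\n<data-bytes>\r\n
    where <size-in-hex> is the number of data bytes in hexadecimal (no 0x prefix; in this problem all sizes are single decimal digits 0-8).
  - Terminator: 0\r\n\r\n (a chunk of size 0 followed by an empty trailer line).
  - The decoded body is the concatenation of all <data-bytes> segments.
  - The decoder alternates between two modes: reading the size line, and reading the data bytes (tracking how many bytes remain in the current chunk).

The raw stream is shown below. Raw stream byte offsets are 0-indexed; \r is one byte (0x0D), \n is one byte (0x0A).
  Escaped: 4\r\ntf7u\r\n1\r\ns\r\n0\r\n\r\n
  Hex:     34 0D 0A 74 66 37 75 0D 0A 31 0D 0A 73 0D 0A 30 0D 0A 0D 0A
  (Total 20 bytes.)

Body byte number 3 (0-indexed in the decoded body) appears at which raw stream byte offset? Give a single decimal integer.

Answer: 6

Derivation:
Chunk 1: stream[0..1]='4' size=0x4=4, data at stream[3..7]='tf7u' -> body[0..4], body so far='tf7u'
Chunk 2: stream[9..10]='1' size=0x1=1, data at stream[12..13]='s' -> body[4..5], body so far='tf7us'
Chunk 3: stream[15..16]='0' size=0 (terminator). Final body='tf7us' (5 bytes)
Body byte 3 at stream offset 6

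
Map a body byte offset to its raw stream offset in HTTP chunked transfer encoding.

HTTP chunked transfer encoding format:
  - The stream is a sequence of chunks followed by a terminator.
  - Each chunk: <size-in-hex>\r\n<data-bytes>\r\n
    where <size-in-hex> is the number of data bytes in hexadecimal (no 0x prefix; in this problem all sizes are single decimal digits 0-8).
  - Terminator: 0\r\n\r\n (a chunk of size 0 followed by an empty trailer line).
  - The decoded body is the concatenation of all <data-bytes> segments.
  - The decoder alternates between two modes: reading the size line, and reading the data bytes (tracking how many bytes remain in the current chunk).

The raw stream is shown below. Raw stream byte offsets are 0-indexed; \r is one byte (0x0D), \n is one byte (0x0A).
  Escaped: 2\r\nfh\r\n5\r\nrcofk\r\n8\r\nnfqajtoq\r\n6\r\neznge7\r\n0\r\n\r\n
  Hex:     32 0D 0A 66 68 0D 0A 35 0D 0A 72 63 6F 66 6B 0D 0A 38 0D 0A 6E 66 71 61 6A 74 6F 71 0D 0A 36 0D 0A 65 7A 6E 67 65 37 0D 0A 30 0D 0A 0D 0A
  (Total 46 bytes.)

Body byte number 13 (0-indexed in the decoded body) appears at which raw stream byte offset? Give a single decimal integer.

Chunk 1: stream[0..1]='2' size=0x2=2, data at stream[3..5]='fh' -> body[0..2], body so far='fh'
Chunk 2: stream[7..8]='5' size=0x5=5, data at stream[10..15]='rcofk' -> body[2..7], body so far='fhrcofk'
Chunk 3: stream[17..18]='8' size=0x8=8, data at stream[20..28]='nfqajtoq' -> body[7..15], body so far='fhrcofknfqajtoq'
Chunk 4: stream[30..31]='6' size=0x6=6, data at stream[33..39]='eznge7' -> body[15..21], body so far='fhrcofknfqajtoqeznge7'
Chunk 5: stream[41..42]='0' size=0 (terminator). Final body='fhrcofknfqajtoqeznge7' (21 bytes)
Body byte 13 at stream offset 26

Answer: 26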